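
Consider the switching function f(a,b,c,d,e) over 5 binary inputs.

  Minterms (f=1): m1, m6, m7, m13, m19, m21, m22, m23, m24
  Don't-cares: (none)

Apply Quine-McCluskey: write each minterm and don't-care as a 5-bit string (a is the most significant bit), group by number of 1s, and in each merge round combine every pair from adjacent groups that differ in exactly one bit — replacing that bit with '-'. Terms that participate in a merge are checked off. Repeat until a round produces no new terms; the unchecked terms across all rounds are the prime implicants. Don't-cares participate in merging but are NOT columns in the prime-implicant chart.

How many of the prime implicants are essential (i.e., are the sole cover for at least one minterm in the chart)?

6

[col 0] 00001, 00110*, 00111*, 01101, 10011*, 10101*, 10110*, 10111*, 11000
[col 1] -0110*, -0111*, 0011-*, 10-11, 101-1, 1011-*
[col 2] -011-
Prime implicants: -011-, 00001, 01101, 10-11, 101-1, 11000
PI chart (minterm → PIs covering it):
  1 | 00001  (sole → essential)
  6 | -011-  (sole → essential)
  7 | -011-  (sole → essential)
  13 | 01101  (sole → essential)
  19 | 10-11  (sole → essential)
  21 | 101-1  (sole → essential)
  22 | -011-  (sole → essential)
  23 | -011-,10-11,101-1
  24 | 11000  (sole → essential)
Essential prime implicants: -011-, 00001, 01101, 10-11, 101-1, 11000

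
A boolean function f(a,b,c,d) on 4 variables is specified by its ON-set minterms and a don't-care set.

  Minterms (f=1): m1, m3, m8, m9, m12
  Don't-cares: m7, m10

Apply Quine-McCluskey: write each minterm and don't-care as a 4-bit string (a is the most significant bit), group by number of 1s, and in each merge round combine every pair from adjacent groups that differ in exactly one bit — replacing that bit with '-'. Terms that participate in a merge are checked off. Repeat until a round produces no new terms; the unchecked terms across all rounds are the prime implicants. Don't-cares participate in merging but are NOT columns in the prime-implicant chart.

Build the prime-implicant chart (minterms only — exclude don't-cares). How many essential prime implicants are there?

1

size-2^0 implicants → 0001(✓)  0011(✓)  0111(✓)  1000(✓)  1001(✓)  1010(✓)  1100(✓)
size-2^1 implicants → -001  0-11  00-1  1-00  10-0  100-
Unchecked terms (primes): -001, 0-11, 00-1, 1-00, 10-0, 100-
Minterm coverage:
  m1 ⊆ -001,00-1
  m3 ⊆ 0-11,00-1
  m8 ⊆ 1-00,10-0,100-
  m9 ⊆ -001,100-
  m12 ⊆ 1-00 [E]
E = {1-00}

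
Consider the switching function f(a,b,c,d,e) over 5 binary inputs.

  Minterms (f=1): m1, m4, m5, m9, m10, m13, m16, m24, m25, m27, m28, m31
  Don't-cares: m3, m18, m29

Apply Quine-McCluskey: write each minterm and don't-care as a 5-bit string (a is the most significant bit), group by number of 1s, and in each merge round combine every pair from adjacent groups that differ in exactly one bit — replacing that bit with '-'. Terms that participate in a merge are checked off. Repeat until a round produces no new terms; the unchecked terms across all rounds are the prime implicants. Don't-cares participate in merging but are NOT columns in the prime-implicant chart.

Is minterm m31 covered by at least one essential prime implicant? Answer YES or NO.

YES

[col 0] 00001*, 00011*, 00100*, 00101*, 01001*, 01010, 01101*, 10000*, 10010*, 11000*, 11001*, 11011*, 11100*, 11101*, 11111*
[col 1] -1001*, -1101*, 0-001*, 0-101*, 00-01*, 000-1, 0010-, 01-01*, 1-000, 100-0, 11-00*, 11-01*, 11-11*, 110-1*, 1100-*, 111-1*, 1110-*
[col 2] -1-01, 0--01, 11--1, 11-0-
Prime implicants: -1-01, 0--01, 000-1, 0010-, 01010, 1-000, 100-0, 11--1, 11-0-
PI chart (minterm → PIs covering it):
  1 | 0--01,000-1
  4 | 0010-  (sole → essential)
  5 | 0--01,0010-
  9 | -1-01,0--01
  10 | 01010  (sole → essential)
  13 | -1-01,0--01
  16 | 1-000,100-0
  24 | 1-000,11-0-
  25 | -1-01,11--1,11-0-
  27 | 11--1  (sole → essential)
  28 | 11-0-  (sole → essential)
  31 | 11--1  (sole → essential)
Essential prime implicants: 0010-, 01010, 11--1, 11-0-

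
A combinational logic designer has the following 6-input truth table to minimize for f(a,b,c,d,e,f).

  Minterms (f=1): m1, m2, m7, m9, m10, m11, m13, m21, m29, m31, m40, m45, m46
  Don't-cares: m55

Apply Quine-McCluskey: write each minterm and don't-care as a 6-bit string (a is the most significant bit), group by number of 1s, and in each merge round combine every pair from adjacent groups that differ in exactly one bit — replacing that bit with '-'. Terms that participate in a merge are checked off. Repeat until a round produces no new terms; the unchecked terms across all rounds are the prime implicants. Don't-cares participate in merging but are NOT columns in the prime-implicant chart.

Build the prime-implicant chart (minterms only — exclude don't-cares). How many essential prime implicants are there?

8

Round 0: 000001✓ 000010✓ 000111 001001✓ 001010✓ 001011✓ 001101✓ 010101✓ 011101✓ 011111✓ 101000 101101✓ 101110 110111
Round 1: -01101 0-1101 00-001 00-010 001-01 0010-1 00101- 01-101 0111-1
PIs = {-01101, 0-1101, 00-001, 00-010, 000111, 001-01, 0010-1, 00101-, 01-101, 0111-1, 101000, 101110, 110111}
Coverage chart:
  m1: 00-001 ←essential
  m2: 00-010 ←essential
  m7: 000111 ←essential
  m9: 00-001,001-01,0010-1
  m10: 00-010,00101-
  m11: 0010-1,00101-
  m13: -01101,0-1101,001-01
  m21: 01-101 ←essential
  m29: 0-1101,01-101,0111-1
  m31: 0111-1 ←essential
  m40: 101000 ←essential
  m45: -01101 ←essential
  m46: 101110 ←essential
Essential: -01101, 00-001, 00-010, 000111, 01-101, 0111-1, 101000, 101110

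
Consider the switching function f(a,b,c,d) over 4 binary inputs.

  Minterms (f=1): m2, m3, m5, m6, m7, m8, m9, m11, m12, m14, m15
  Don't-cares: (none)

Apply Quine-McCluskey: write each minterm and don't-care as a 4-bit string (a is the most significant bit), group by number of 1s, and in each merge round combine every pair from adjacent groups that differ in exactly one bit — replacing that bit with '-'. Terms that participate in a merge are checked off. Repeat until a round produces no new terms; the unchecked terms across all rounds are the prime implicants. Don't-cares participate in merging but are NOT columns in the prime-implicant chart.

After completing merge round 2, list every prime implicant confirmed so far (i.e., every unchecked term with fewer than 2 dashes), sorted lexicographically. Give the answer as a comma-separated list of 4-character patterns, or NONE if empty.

[col 0] 0010*, 0011*, 0101*, 0110*, 0111*, 1000*, 1001*, 1011*, 1100*, 1110*, 1111*
[col 1] -011*, -110*, -111*, 0-10*, 0-11*, 001-*, 01-1, 011-*, 1-00, 1-11*, 10-1, 100-, 11-0, 111-*
[col 2] --11, -11-, 0-1-
Prime implicants: --11, -11-, 0-1-, 01-1, 1-00, 10-1, 100-, 11-0

01-1, 1-00, 10-1, 100-, 11-0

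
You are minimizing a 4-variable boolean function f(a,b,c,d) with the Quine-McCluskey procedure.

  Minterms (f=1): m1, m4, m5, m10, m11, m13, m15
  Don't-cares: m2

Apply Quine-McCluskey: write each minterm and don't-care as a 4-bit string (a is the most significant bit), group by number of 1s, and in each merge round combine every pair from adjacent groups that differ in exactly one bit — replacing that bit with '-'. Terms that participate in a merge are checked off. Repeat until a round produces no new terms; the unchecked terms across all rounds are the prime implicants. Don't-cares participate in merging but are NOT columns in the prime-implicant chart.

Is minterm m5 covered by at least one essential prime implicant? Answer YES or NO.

YES

[col 0] 0001*, 0010*, 0100*, 0101*, 1010*, 1011*, 1101*, 1111*
[col 1] -010, -101, 0-01, 010-, 1-11, 101-, 11-1
Prime implicants: -010, -101, 0-01, 010-, 1-11, 101-, 11-1
PI chart (minterm → PIs covering it):
  1 | 0-01  (sole → essential)
  4 | 010-  (sole → essential)
  5 | -101,0-01,010-
  10 | -010,101-
  11 | 1-11,101-
  13 | -101,11-1
  15 | 1-11,11-1
Essential prime implicants: 0-01, 010-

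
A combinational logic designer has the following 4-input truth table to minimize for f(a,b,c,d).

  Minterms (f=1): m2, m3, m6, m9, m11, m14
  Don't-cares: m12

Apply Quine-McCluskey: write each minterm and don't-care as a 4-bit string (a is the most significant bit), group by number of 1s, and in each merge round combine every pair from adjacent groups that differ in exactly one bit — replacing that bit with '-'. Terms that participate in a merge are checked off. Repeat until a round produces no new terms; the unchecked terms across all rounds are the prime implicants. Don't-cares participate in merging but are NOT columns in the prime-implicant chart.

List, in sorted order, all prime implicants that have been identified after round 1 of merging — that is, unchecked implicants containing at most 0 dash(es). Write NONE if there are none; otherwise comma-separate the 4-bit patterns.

size-2^0 implicants → 0010(✓)  0011(✓)  0110(✓)  1001(✓)  1011(✓)  1100(✓)  1110(✓)
size-2^1 implicants → -011  -110  0-10  001-  10-1  11-0
Unchecked terms (primes): -011, -110, 0-10, 001-, 10-1, 11-0

NONE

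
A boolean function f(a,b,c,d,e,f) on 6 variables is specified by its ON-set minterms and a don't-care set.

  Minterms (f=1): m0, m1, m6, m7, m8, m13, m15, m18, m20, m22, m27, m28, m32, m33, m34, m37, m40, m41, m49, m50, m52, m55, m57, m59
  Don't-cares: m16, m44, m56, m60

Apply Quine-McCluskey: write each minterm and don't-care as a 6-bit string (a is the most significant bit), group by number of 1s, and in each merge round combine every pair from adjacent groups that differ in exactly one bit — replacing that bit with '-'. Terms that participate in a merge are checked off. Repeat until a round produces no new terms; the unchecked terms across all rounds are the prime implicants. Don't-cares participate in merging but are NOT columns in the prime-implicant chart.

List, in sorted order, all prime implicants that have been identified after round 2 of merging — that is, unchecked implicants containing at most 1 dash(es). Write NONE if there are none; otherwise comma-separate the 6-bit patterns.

Round 0: 000000✓ 000001✓ 000110✓ 000111✓ 001000✓ 001101✓ 001111✓ 010000✓ 010010✓ 010100✓ 010110✓ 011011✓ 011100✓ 100000✓ 100001✓ 100010✓ 100101✓ 101000✓ 101001✓ 101100✓ 110001✓ 110010✓ 110100✓ 110111 111000✓ 111001✓ 111011✓ 111100✓
Round 1: -00000✓ -00001✓ -01000✓ -10010 -10100✓ -11011 -11100✓ 0-0000 0-0110 00-000✓ 00-111 00000-✓ 00011- 0011-1 01-100✓ 010-00✓ 010-10✓ 0100-0✓ 0101-0✓ 1-0001✓ 1-0010 1-1000✓ 1-1001✓ 1-1100✓ 10-000✓ 10-001✓ 100-01 1000-0 10000-✓ 101-00✓ 10100-✓ 11-001✓ 11-100✓ 111-00✓ 1110-1 11100-✓
Round 2: -0-000 -0000- -1-100 010--0 1--001 1-1-00 1-100- 10-00-
PIs = {-0-000, -0000-, -1-100, -10010, -11011, 0-0000, 0-0110, 00-111, 00011-, 0011-1, 010--0, 1--001, 1-0010, 1-1-00, 1-100-, 10-00-, 100-01, 1000-0, 110111, 1110-1}

-10010, -11011, 0-0000, 0-0110, 00-111, 00011-, 0011-1, 1-0010, 100-01, 1000-0, 110111, 1110-1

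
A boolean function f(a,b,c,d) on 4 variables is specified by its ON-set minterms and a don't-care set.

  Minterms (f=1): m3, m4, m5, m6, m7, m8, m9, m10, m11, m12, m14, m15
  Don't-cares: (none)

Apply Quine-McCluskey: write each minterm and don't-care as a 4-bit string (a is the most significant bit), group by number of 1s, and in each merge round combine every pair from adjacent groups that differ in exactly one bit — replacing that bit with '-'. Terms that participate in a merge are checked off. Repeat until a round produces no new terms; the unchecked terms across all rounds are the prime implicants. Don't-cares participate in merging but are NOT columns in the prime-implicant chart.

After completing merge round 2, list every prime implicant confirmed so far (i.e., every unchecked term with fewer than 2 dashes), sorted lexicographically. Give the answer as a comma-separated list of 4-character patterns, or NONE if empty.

NONE

Round 0: 0011✓ 0100✓ 0101✓ 0110✓ 0111✓ 1000✓ 1001✓ 1010✓ 1011✓ 1100✓ 1110✓ 1111✓
Round 1: -011✓ -100✓ -110✓ -111✓ 0-11✓ 01-0✓ 01-1✓ 010-✓ 011-✓ 1-00✓ 1-10✓ 1-11✓ 10-0✓ 10-1✓ 100-✓ 101-✓ 11-0✓ 111-✓
Round 2: --11 -1-0 -11- 01-- 1--0 1-1- 10--
PIs = {--11, -1-0, -11-, 01--, 1--0, 1-1-, 10--}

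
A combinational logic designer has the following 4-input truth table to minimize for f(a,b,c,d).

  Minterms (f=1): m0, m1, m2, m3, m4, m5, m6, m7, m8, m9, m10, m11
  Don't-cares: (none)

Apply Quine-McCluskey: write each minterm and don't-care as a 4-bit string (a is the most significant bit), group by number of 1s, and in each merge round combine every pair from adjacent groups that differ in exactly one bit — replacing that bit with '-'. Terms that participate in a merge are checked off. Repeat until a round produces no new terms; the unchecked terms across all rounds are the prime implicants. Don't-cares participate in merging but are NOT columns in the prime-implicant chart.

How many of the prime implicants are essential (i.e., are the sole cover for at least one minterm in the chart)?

2

size-2^0 implicants → 0000(✓)  0001(✓)  0010(✓)  0011(✓)  0100(✓)  0101(✓)  0110(✓)  0111(✓)  1000(✓)  1001(✓)  1010(✓)  1011(✓)
size-2^1 implicants → -000(✓)  -001(✓)  -010(✓)  -011(✓)  0-00(✓)  0-01(✓)  0-10(✓)  0-11(✓)  00-0(✓)  00-1(✓)  000-(✓)  001-(✓)  01-0(✓)  01-1(✓)  010-(✓)  011-(✓)  10-0(✓)  10-1(✓)  100-(✓)  101-(✓)
size-2^2 implicants → -0-0(✓)  -0-1(✓)  -00-(✓)  -01-(✓)  0--0(✓)  0--1(✓)  0-0-(✓)  0-1-(✓)  00--(✓)  01--(✓)  10--(✓)
size-2^3 implicants → -0--  0---
Unchecked terms (primes): -0--, 0---
Minterm coverage:
  m0 ⊆ -0--,0---
  m1 ⊆ -0--,0---
  m2 ⊆ -0--,0---
  m3 ⊆ -0--,0---
  m4 ⊆ 0--- [E]
  m5 ⊆ 0--- [E]
  m6 ⊆ 0--- [E]
  m7 ⊆ 0--- [E]
  m8 ⊆ -0-- [E]
  m9 ⊆ -0-- [E]
  m10 ⊆ -0-- [E]
  m11 ⊆ -0-- [E]
E = {-0--, 0---}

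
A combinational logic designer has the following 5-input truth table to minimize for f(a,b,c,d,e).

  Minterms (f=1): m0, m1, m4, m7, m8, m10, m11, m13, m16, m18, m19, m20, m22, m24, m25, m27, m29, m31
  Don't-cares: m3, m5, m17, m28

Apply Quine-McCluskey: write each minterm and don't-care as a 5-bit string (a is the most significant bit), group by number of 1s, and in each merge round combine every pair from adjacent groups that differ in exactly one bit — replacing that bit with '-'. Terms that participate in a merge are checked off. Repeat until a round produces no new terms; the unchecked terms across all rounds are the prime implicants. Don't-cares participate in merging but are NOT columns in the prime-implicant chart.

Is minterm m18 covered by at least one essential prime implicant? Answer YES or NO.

[col 0] 00000*, 00001*, 00011*, 00100*, 00101*, 00111*, 01000*, 01010*, 01011*, 01101*, 10000*, 10001*, 10010*, 10011*, 10100*, 10110*, 11000*, 11001*, 11011*, 11100*, 11101*, 11111*
[col 1] -0000*, -0001*, -0011*, -0100*, -1000*, -1011*, -1101, 0-000*, 0-011*, 0-101, 00-00*, 00-01*, 00-11*, 000-1*, 0000-*, 001-1*, 0010-*, 010-0, 0101-, 1-000*, 1-001*, 1-011*, 1-100*, 10-00*, 10-10*, 100-0*, 100-1*, 1000-*, 1001-*, 101-0*, 11-00*, 11-01*, 11-11*, 110-1*, 1100-*, 111-1*, 1110-*
[col 2] --000, --011, -0-00, -00-1, -000-, 00--1, 00-0-, 1--00, 1-0-1, 1-00-, 10--0, 100--, 11--1, 11-0-
Prime implicants: --000, --011, -0-00, -00-1, -000-, -1101, 0-101, 00--1, 00-0-, 010-0, 0101-, 1--00, 1-0-1, 1-00-, 10--0, 100--, 11--1, 11-0-
PI chart (minterm → PIs covering it):
  0 | --000,-0-00,-000-,00-0-
  1 | -00-1,-000-,00--1,00-0-
  4 | -0-00,00-0-
  7 | 00--1  (sole → essential)
  8 | --000,010-0
  10 | 010-0,0101-
  11 | --011,0101-
  13 | -1101,0-101
  16 | --000,-0-00,-000-,1--00,1-00-,10--0,100--
  18 | 10--0,100--
  19 | --011,-00-1,1-0-1,100--
  20 | -0-00,1--00,10--0
  22 | 10--0  (sole → essential)
  24 | --000,1--00,1-00-,11-0-
  25 | 1-0-1,1-00-,11--1,11-0-
  27 | --011,1-0-1,11--1
  29 | -1101,11--1,11-0-
  31 | 11--1  (sole → essential)
Essential prime implicants: 00--1, 10--0, 11--1

YES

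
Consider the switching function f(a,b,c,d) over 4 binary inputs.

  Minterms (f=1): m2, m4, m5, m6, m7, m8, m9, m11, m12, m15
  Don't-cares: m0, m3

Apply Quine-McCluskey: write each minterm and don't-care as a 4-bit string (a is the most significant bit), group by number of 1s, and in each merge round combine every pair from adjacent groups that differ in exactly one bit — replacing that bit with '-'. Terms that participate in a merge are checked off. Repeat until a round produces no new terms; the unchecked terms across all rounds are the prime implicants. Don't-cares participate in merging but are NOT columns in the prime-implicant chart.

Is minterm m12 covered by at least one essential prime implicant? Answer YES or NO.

YES

size-2^0 implicants → 0000(✓)  0010(✓)  0011(✓)  0100(✓)  0101(✓)  0110(✓)  0111(✓)  1000(✓)  1001(✓)  1011(✓)  1100(✓)  1111(✓)
size-2^1 implicants → -000(✓)  -011(✓)  -100(✓)  -111(✓)  0-00(✓)  0-10(✓)  0-11(✓)  00-0(✓)  001-(✓)  01-0(✓)  01-1(✓)  010-(✓)  011-(✓)  1-00(✓)  1-11(✓)  10-1  100-
size-2^2 implicants → --00  --11  0--0  0-1-  01--
Unchecked terms (primes): --00, --11, 0--0, 0-1-, 01--, 10-1, 100-
Minterm coverage:
  m2 ⊆ 0--0,0-1-
  m4 ⊆ --00,0--0,01--
  m5 ⊆ 01-- [E]
  m6 ⊆ 0--0,0-1-,01--
  m7 ⊆ --11,0-1-,01--
  m8 ⊆ --00,100-
  m9 ⊆ 10-1,100-
  m11 ⊆ --11,10-1
  m12 ⊆ --00 [E]
  m15 ⊆ --11 [E]
E = {--00, --11, 01--}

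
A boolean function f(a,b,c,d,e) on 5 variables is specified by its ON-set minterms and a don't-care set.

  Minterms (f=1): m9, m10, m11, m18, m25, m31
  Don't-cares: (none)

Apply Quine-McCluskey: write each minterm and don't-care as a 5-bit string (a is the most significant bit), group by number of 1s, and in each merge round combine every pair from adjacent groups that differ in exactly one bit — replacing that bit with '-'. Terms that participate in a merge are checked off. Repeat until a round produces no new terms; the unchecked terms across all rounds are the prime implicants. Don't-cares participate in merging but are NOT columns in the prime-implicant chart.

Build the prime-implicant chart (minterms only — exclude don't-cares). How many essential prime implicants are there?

[col 0] 01001*, 01010*, 01011*, 10010, 11001*, 11111
[col 1] -1001, 010-1, 0101-
Prime implicants: -1001, 010-1, 0101-, 10010, 11111
PI chart (minterm → PIs covering it):
  9 | -1001,010-1
  10 | 0101-  (sole → essential)
  11 | 010-1,0101-
  18 | 10010  (sole → essential)
  25 | -1001  (sole → essential)
  31 | 11111  (sole → essential)
Essential prime implicants: -1001, 0101-, 10010, 11111

4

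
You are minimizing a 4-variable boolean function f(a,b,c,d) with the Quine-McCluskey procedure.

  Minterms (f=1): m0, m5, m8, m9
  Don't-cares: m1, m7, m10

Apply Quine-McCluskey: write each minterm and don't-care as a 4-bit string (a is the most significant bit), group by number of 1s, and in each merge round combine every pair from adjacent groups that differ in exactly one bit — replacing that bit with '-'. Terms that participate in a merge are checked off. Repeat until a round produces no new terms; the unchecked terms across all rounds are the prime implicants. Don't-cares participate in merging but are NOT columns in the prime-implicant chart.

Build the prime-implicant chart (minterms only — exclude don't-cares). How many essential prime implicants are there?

1

[col 0] 0000*, 0001*, 0101*, 0111*, 1000*, 1001*, 1010*
[col 1] -000*, -001*, 0-01, 000-*, 01-1, 10-0, 100-*
[col 2] -00-
Prime implicants: -00-, 0-01, 01-1, 10-0
PI chart (minterm → PIs covering it):
  0 | -00-  (sole → essential)
  5 | 0-01,01-1
  8 | -00-,10-0
  9 | -00-  (sole → essential)
Essential prime implicants: -00-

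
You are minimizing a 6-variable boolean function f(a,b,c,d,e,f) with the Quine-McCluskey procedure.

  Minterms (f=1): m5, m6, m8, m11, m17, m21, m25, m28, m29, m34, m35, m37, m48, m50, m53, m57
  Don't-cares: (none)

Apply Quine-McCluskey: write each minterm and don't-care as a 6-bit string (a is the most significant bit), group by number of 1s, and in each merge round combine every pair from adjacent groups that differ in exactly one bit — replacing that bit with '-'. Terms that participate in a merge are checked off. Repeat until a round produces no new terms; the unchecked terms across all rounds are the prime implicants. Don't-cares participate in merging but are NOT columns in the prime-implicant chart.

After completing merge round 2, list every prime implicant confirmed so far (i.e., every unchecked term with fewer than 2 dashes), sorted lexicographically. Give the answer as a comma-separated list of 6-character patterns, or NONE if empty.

size-2^0 implicants → 000101(✓)  000110  001000  001011  010001(✓)  010101(✓)  011001(✓)  011100(✓)  011101(✓)  100010(✓)  100011(✓)  100101(✓)  110000(✓)  110010(✓)  110101(✓)  111001(✓)
size-2^1 implicants → -00101(✓)  -10101(✓)  -11001  0-0101(✓)  01-001(✓)  01-101(✓)  010-01(✓)  011-01(✓)  01110-  1-0010  1-0101(✓)  10001-  1100-0
size-2^2 implicants → --0101  01--01
Unchecked terms (primes): --0101, -11001, 000110, 001000, 001011, 01--01, 01110-, 1-0010, 10001-, 1100-0

-11001, 000110, 001000, 001011, 01110-, 1-0010, 10001-, 1100-0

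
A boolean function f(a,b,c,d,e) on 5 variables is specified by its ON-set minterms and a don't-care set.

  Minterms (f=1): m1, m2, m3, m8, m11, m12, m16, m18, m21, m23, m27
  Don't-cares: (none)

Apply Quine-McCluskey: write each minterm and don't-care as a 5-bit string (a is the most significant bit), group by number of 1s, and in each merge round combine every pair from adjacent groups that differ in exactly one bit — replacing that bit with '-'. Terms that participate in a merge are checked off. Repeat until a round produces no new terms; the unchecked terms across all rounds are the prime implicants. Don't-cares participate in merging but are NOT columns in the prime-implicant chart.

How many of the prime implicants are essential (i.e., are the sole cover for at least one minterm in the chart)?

5

[col 0] 00001*, 00010*, 00011*, 01000*, 01011*, 01100*, 10000*, 10010*, 10101*, 10111*, 11011*
[col 1] -0010, -1011, 0-011, 000-1, 0001-, 01-00, 100-0, 101-1
Prime implicants: -0010, -1011, 0-011, 000-1, 0001-, 01-00, 100-0, 101-1
PI chart (minterm → PIs covering it):
  1 | 000-1  (sole → essential)
  2 | -0010,0001-
  3 | 0-011,000-1,0001-
  8 | 01-00  (sole → essential)
  11 | -1011,0-011
  12 | 01-00  (sole → essential)
  16 | 100-0  (sole → essential)
  18 | -0010,100-0
  21 | 101-1  (sole → essential)
  23 | 101-1  (sole → essential)
  27 | -1011  (sole → essential)
Essential prime implicants: -1011, 000-1, 01-00, 100-0, 101-1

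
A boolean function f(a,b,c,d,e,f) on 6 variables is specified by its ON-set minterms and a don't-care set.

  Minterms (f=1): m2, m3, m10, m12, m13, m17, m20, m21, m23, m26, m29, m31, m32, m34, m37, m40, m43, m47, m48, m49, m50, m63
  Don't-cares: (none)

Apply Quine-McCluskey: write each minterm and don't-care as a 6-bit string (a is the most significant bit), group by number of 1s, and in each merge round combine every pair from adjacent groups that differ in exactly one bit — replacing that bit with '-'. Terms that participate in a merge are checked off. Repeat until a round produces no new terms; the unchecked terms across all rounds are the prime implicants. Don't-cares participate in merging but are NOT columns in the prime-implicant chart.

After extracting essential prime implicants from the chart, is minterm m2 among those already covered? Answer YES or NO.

Round 0: 000010✓ 000011✓ 001010✓ 001100✓ 001101✓ 010001✓ 010100✓ 010101✓ 010111✓ 011010✓ 011101✓ 011111✓ 100000✓ 100010✓ 100101 101000✓ 101011✓ 101111✓ 110000✓ 110001✓ 110010✓ 111111✓
Round 1: -00010 -10001 -11111 0-1010 0-1101 00-010 00001- 00110- 01-101✓ 01-111✓ 010-01 0101-1✓ 01010- 0111-1✓ 1-0000✓ 1-0010✓ 1-1111 10-000 1000-0✓ 101-11 1100-0✓ 11000-
Round 2: 01-1-1 1-00-0
PIs = {-00010, -10001, -11111, 0-1010, 0-1101, 00-010, 00001-, 00110-, 01-1-1, 010-01, 01010-, 1-00-0, 1-1111, 10-000, 100101, 101-11, 11000-}
Coverage chart:
  m2: -00010,00-010,00001-
  m3: 00001- ←essential
  m10: 0-1010,00-010
  m12: 00110- ←essential
  m13: 0-1101,00110-
  m17: -10001,010-01
  m20: 01010- ←essential
  m21: 01-1-1,010-01,01010-
  m23: 01-1-1 ←essential
  m26: 0-1010 ←essential
  m29: 0-1101,01-1-1
  m31: -11111,01-1-1
  m32: 1-00-0,10-000
  m34: -00010,1-00-0
  m37: 100101 ←essential
  m40: 10-000 ←essential
  m43: 101-11 ←essential
  m47: 1-1111,101-11
  m48: 1-00-0,11000-
  m49: -10001,11000-
  m50: 1-00-0 ←essential
  m63: -11111,1-1111
Essential: 0-1010, 00001-, 00110-, 01-1-1, 01010-, 1-00-0, 10-000, 100101, 101-11

YES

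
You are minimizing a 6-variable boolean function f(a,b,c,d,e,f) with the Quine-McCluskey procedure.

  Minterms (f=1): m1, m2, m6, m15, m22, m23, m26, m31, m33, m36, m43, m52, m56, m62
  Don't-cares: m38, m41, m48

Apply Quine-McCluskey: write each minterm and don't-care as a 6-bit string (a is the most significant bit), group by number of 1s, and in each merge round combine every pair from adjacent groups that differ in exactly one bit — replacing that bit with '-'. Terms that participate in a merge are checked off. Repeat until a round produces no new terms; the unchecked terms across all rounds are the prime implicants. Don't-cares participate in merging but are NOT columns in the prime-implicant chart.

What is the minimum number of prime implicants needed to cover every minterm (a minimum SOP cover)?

9

[col 0] 000001*, 000010*, 000110*, 001111*, 010110*, 010111*, 011010, 011111*, 100001*, 100100*, 100110*, 101001*, 101011*, 110000*, 110100*, 111000*, 111110
[col 1] -00001, -00110, 0-0110, 0-1111, 000-10, 01-111, 01011-, 1-0100, 10-001, 1001-0, 1010-1, 11-000, 110-00
Prime implicants: -00001, -00110, 0-0110, 0-1111, 000-10, 01-111, 01011-, 011010, 1-0100, 10-001, 1001-0, 1010-1, 11-000, 110-00, 111110
PI chart (minterm → PIs covering it):
  1 | -00001  (sole → essential)
  2 | 000-10  (sole → essential)
  6 | -00110,0-0110,000-10
  15 | 0-1111  (sole → essential)
  22 | 0-0110,01011-
  23 | 01-111,01011-
  26 | 011010  (sole → essential)
  31 | 0-1111,01-111
  33 | -00001,10-001
  36 | 1-0100,1001-0
  43 | 1010-1  (sole → essential)
  52 | 1-0100,110-00
  56 | 11-000  (sole → essential)
  62 | 111110  (sole → essential)
Essential prime implicants: -00001, 0-1111, 000-10, 011010, 1010-1, 11-000, 111110
Petrick residual → 01011-, 1-0100
Minimum SOP uses 9 PIs: b'c'd'e'f + a'cdef + a'b'c'ef' + a'bc'de + a'bcd'ef' + ac'de'f' + ab'cd'f + abd'e'f' + abcdef'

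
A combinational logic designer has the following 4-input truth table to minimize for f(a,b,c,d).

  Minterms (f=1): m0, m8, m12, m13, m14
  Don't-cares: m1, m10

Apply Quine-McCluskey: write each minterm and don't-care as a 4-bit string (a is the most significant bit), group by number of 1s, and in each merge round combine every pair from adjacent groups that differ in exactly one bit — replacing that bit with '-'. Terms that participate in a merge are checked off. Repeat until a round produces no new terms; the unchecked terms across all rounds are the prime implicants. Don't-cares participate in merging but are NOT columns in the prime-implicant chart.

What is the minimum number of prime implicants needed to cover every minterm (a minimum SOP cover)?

Round 0: 0000✓ 0001✓ 1000✓ 1010✓ 1100✓ 1101✓ 1110✓
Round 1: -000 000- 1-00✓ 1-10✓ 10-0✓ 11-0✓ 110-
Round 2: 1--0
PIs = {-000, 000-, 1--0, 110-}
Coverage chart:
  m0: -000,000-
  m8: -000,1--0
  m12: 1--0,110-
  m13: 110- ←essential
  m14: 1--0 ←essential
Essential: 1--0, 110-
Petrick residual → -000
Min cover (3 terms): b'c'd' + ad' + abc'

3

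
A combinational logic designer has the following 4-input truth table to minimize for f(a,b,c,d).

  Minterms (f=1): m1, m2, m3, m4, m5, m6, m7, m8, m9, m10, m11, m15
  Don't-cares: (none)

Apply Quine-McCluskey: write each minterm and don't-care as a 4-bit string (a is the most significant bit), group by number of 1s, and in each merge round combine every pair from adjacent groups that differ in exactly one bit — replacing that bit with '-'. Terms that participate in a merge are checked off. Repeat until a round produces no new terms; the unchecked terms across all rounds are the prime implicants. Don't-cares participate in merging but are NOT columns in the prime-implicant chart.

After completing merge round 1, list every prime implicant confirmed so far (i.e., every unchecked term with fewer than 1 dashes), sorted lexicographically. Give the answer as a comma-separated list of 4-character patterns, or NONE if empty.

NONE

size-2^0 implicants → 0001(✓)  0010(✓)  0011(✓)  0100(✓)  0101(✓)  0110(✓)  0111(✓)  1000(✓)  1001(✓)  1010(✓)  1011(✓)  1111(✓)
size-2^1 implicants → -001(✓)  -010(✓)  -011(✓)  -111(✓)  0-01(✓)  0-10(✓)  0-11(✓)  00-1(✓)  001-(✓)  01-0(✓)  01-1(✓)  010-(✓)  011-(✓)  1-11(✓)  10-0(✓)  10-1(✓)  100-(✓)  101-(✓)
size-2^2 implicants → --11  -0-1  -01-  0--1  0-1-  01--  10--
Unchecked terms (primes): --11, -0-1, -01-, 0--1, 0-1-, 01--, 10--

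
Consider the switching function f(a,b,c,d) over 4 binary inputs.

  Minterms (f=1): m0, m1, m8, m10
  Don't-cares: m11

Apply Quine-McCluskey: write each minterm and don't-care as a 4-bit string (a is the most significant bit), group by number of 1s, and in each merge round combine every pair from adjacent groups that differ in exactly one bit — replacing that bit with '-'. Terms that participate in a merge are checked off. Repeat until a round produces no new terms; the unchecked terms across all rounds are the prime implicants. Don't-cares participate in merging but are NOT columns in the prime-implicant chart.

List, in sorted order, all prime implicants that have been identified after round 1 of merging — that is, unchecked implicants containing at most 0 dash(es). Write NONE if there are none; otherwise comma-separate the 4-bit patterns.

[col 0] 0000*, 0001*, 1000*, 1010*, 1011*
[col 1] -000, 000-, 10-0, 101-
Prime implicants: -000, 000-, 10-0, 101-

NONE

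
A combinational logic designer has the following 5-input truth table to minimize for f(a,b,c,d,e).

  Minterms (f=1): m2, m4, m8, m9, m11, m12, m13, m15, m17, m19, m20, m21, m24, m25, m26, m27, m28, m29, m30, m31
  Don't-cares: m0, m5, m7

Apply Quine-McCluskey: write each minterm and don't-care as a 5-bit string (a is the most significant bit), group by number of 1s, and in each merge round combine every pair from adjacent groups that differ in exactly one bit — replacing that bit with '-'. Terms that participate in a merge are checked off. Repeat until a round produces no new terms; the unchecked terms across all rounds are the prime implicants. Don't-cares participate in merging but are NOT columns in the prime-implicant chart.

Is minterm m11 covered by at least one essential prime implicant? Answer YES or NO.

YES

[col 0] 00000*, 00010*, 00100*, 00101*, 00111*, 01000*, 01001*, 01011*, 01100*, 01101*, 01111*, 10001*, 10011*, 10100*, 10101*, 11000*, 11001*, 11010*, 11011*, 11100*, 11101*, 11110*, 11111*
[col 1] -0100*, -0101*, -1000*, -1001*, -1011*, -1100*, -1101*, -1111*, 0-000*, 0-100*, 0-101*, 0-111*, 00-00*, 000-0, 001-1*, 0010-*, 01-00*, 01-01*, 01-11*, 010-1*, 0100-*, 011-1*, 0110-*, 1-001*, 1-011*, 1-100*, 1-101*, 10-01*, 100-1*, 1010-*, 11-00*, 11-01*, 11-10*, 11-11*, 110-0*, 110-1*, 1100-*, 1101-*, 111-0*, 111-1*, 1110-*, 1111-*
[col 2] --100*, --101*, -010-*, -1-00*, -1-01*, -1-11*, -10-1*, -100-*, -11-1*, -110-*, 0--00, 0-1-1, 0-10-*, 01--1*, 01-0-*, 1--01, 1-0-1, 1-10-*, 11--0*, 11--1*, 11-0-*, 11-1-*, 110--*, 111--*
[col 3] --10-, -1--1, -1-0-, 11---
Prime implicants: --10-, -1--1, -1-0-, 0--00, 0-1-1, 000-0, 1--01, 1-0-1, 11---
PI chart (minterm → PIs covering it):
  2 | 000-0  (sole → essential)
  4 | --10-,0--00
  8 | -1-0-,0--00
  9 | -1--1,-1-0-
  11 | -1--1  (sole → essential)
  12 | --10-,-1-0-,0--00
  13 | --10-,-1--1,-1-0-,0-1-1
  15 | -1--1,0-1-1
  17 | 1--01,1-0-1
  19 | 1-0-1  (sole → essential)
  20 | --10-  (sole → essential)
  21 | --10-,1--01
  24 | -1-0-,11---
  25 | -1--1,-1-0-,1--01,1-0-1,11---
  26 | 11---  (sole → essential)
  27 | -1--1,1-0-1,11---
  28 | --10-,-1-0-,11---
  29 | --10-,-1--1,-1-0-,1--01,11---
  30 | 11---  (sole → essential)
  31 | -1--1,11---
Essential prime implicants: --10-, -1--1, 000-0, 1-0-1, 11---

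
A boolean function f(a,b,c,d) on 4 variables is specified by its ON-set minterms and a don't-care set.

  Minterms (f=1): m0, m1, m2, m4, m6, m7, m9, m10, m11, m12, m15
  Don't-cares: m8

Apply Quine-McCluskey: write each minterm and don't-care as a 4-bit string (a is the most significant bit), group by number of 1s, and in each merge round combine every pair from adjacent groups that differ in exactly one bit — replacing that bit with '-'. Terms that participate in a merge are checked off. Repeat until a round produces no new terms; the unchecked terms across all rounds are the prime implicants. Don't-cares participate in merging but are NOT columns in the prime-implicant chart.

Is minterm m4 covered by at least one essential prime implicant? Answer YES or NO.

size-2^0 implicants → 0000(✓)  0001(✓)  0010(✓)  0100(✓)  0110(✓)  0111(✓)  1000(✓)  1001(✓)  1010(✓)  1011(✓)  1100(✓)  1111(✓)
size-2^1 implicants → -000(✓)  -001(✓)  -010(✓)  -100(✓)  -111  0-00(✓)  0-10(✓)  00-0(✓)  000-(✓)  01-0(✓)  011-  1-00(✓)  1-11  10-0(✓)  10-1(✓)  100-(✓)  101-(✓)
size-2^2 implicants → --00  -0-0  -00-  0--0  10--
Unchecked terms (primes): --00, -0-0, -00-, -111, 0--0, 011-, 1-11, 10--
Minterm coverage:
  m0 ⊆ --00,-0-0,-00-,0--0
  m1 ⊆ -00- [E]
  m2 ⊆ -0-0,0--0
  m4 ⊆ --00,0--0
  m6 ⊆ 0--0,011-
  m7 ⊆ -111,011-
  m9 ⊆ -00-,10--
  m10 ⊆ -0-0,10--
  m11 ⊆ 1-11,10--
  m12 ⊆ --00 [E]
  m15 ⊆ -111,1-11
E = {--00, -00-}

YES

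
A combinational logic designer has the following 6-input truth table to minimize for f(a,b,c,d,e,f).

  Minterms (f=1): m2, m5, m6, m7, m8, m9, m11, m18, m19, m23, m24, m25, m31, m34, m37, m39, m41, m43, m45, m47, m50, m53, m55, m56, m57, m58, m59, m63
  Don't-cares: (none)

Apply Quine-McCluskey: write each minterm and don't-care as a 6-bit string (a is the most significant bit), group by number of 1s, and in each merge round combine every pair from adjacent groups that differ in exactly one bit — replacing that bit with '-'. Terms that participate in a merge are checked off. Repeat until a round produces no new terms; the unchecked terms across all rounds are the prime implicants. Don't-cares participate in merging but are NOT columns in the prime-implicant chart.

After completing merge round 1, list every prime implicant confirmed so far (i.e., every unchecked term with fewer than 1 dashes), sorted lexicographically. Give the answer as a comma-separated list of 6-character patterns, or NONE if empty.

[col 0] 000010*, 000101*, 000110*, 000111*, 001000*, 001001*, 001011*, 010010*, 010011*, 010111*, 011000*, 011001*, 011111*, 100010*, 100101*, 100111*, 101001*, 101011*, 101101*, 101111*, 110010*, 110101*, 110111*, 111000*, 111001*, 111010*, 111011*, 111111*
[col 1] -00010*, -00101*, -00111*, -01001*, -01011*, -10010*, -10111*, -11000*, -11001*, -11111*, 0-0010*, 0-0111*, 0-1000*, 0-1001*, 000-10, 0001-1*, 00011-, 0010-1*, 00100-*, 01-111*, 010-11, 01001-, 01100-*, 1-0010*, 1-0101*, 1-0111*, 1-1001*, 1-1011*, 1-1111*, 10-101*, 10-111*, 1001-1*, 101-01*, 101-11*, 1010-1*, 1011-1*, 11-010, 11-111*, 1101-1*, 111-11*, 1110-0*, 1110-1*, 11100-*, 11101-*
[col 2] --0010, --0111, --1001, -001-1, -010-1, -1-111, -1100-, 0-100-, 1--111, 1-01-1, 1-1-11, 1-10-1, 10-1-1, 101--1, 1110--
Prime implicants: --0010, --0111, --1001, -001-1, -010-1, -1-111, -1100-, 0-100-, 000-10, 00011-, 010-11, 01001-, 1--111, 1-01-1, 1-1-11, 1-10-1, 10-1-1, 101--1, 11-010, 1110--

NONE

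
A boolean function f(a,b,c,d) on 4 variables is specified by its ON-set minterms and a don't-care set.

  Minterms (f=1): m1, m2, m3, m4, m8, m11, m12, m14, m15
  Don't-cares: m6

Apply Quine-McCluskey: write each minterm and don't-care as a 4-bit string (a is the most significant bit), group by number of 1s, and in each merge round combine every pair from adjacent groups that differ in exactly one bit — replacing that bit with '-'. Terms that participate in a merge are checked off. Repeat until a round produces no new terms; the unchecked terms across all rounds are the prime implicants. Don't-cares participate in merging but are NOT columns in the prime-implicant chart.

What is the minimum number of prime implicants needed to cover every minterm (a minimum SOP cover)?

Round 0: 0001✓ 0010✓ 0011✓ 0100✓ 0110✓ 1000✓ 1011✓ 1100✓ 1110✓ 1111✓
Round 1: -011 -100✓ -110✓ 0-10 00-1 001- 01-0✓ 1-00 1-11 11-0✓ 111-
Round 2: -1-0
PIs = {-011, -1-0, 0-10, 00-1, 001-, 1-00, 1-11, 111-}
Coverage chart:
  m1: 00-1 ←essential
  m2: 0-10,001-
  m3: -011,00-1,001-
  m4: -1-0 ←essential
  m8: 1-00 ←essential
  m11: -011,1-11
  m12: -1-0,1-00
  m14: -1-0,111-
  m15: 1-11,111-
Essential: -1-0, 00-1, 1-00
Petrick residual → 0-10, 1-11
Min cover (5 terms): bd' + a'cd' + a'b'd + ac'd' + acd

5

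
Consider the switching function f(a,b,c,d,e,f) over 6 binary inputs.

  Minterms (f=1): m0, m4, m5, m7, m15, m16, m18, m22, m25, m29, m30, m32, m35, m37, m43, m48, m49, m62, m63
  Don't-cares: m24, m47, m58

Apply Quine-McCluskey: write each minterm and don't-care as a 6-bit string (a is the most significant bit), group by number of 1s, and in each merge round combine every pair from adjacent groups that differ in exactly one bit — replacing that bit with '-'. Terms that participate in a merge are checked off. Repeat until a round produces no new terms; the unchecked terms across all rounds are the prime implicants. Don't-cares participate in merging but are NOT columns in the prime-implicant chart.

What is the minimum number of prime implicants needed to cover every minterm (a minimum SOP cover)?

10

Round 0: 000000✓ 000100✓ 000101✓ 000111✓ 001111✓ 010000✓ 010010✓ 010110✓ 011000✓ 011001✓ 011101✓ 011110✓ 100000✓ 100011✓ 100101✓ 101011✓ 101111✓ 110000✓ 110001✓ 111010✓ 111110✓ 111111✓
Round 1: -00000✓ -00101 -01111 -10000✓ -11110 0-0000✓ 00-111 000-00 0001-1 00010- 01-000 01-110 010-10 0100-0 011-01 01100- 1-0000✓ 1-1111 10-011 101-11 11000- 111-10 11111-
Round 2: --0000
PIs = {--0000, -00101, -01111, -11110, 00-111, 000-00, 0001-1, 00010-, 01-000, 01-110, 010-10, 0100-0, 011-01, 01100-, 1-1111, 10-011, 101-11, 11000-, 111-10, 11111-}
Coverage chart:
  m0: --0000,000-00
  m4: 000-00,00010-
  m5: -00101,0001-1,00010-
  m7: 00-111,0001-1
  m15: -01111,00-111
  m16: --0000,01-000,0100-0
  m18: 010-10,0100-0
  m22: 01-110,010-10
  m25: 011-01,01100-
  m29: 011-01 ←essential
  m30: -11110,01-110
  m32: --0000 ←essential
  m35: 10-011 ←essential
  m37: -00101 ←essential
  m43: 10-011,101-11
  m48: --0000,11000-
  m49: 11000- ←essential
  m62: -11110,111-10,11111-
  m63: 1-1111,11111-
Essential: --0000, -00101, 011-01, 10-011, 11000-
Petrick residual → -11110, 00-111, 000-00, 010-10, 1-1111
Min cover (10 terms): c'd'e'f' + b'c'de'f + bcdef' + a'b'def + a'b'c'e'f' + a'bc'ef' + a'bce'f + acdef + ab'd'ef + abc'd'e'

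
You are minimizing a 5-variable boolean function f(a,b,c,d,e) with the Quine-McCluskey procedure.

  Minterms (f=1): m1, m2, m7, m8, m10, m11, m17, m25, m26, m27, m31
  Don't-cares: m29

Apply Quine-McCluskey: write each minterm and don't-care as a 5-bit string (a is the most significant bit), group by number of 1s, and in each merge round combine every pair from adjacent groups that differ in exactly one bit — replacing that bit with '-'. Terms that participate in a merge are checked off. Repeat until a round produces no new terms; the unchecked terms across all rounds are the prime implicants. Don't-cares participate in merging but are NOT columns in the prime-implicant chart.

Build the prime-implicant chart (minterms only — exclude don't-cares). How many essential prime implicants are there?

6

[col 0] 00001*, 00010*, 00111, 01000*, 01010*, 01011*, 10001*, 11001*, 11010*, 11011*, 11101*, 11111*
[col 1] -0001, -1010*, -1011*, 0-010, 010-0, 0101-*, 1-001, 11-01*, 11-11*, 110-1*, 1101-*, 111-1*
[col 2] -101-, 11--1
Prime implicants: -0001, -101-, 0-010, 00111, 010-0, 1-001, 11--1
PI chart (minterm → PIs covering it):
  1 | -0001  (sole → essential)
  2 | 0-010  (sole → essential)
  7 | 00111  (sole → essential)
  8 | 010-0  (sole → essential)
  10 | -101-,0-010,010-0
  11 | -101-  (sole → essential)
  17 | -0001,1-001
  25 | 1-001,11--1
  26 | -101-  (sole → essential)
  27 | -101-,11--1
  31 | 11--1  (sole → essential)
Essential prime implicants: -0001, -101-, 0-010, 00111, 010-0, 11--1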